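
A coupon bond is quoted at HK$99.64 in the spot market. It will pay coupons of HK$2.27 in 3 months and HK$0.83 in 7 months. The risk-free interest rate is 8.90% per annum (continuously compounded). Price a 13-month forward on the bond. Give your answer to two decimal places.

HK$106.41

PV(coupons) I = 2.27·e^(−0.0890·3/12) + 0.83·e^(−0.0890·7/12)
I = 2.2201 + 0.7880 = 3.0081
F = (S − I)·e^(rT) = (99.64 − 3.0081) · e^(0.0890·13/12)
= 96.6319 · e^0.096417 = 96.6319 × 1.101218 = HK$106.41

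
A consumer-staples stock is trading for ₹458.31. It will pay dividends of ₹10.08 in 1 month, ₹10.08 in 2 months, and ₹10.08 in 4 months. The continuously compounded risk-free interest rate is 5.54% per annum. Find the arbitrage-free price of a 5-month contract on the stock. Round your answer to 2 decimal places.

₹438.40

PV(dividends) I = 10.08·e^(−0.0554·1/12) + 10.08·e^(−0.0554·2/12) + 10.08·e^(−0.0554·4/12)
I = 10.0336 + 9.9874 + 9.8956 = 29.9166
F = (S − I)·e^(rT) = (458.31 − 29.9166) · e^(0.0554·5/12)
= 428.3934 · e^0.023083 = 428.3934 × 1.023351 = ₹438.40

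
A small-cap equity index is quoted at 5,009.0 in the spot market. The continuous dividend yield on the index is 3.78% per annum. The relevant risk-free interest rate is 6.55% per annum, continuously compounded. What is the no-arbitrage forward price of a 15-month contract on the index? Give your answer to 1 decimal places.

F = S·e^((r − q)T) = 5009.0 · e^((0.0655 − 0.0378) × 15/12)
= 5009.0 · e^0.034625 = 5009.0 × 1.035231
F = 5,185.5

5,185.5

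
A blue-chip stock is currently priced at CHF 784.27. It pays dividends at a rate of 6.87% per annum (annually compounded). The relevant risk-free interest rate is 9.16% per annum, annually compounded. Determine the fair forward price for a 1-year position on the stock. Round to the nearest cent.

CHF 801.08

F = S · (1+r)^T / (1+q)^T
= 784.27 × 1.091600 / 1.068700 = 784.27 × 1.021428
F = CHF 801.08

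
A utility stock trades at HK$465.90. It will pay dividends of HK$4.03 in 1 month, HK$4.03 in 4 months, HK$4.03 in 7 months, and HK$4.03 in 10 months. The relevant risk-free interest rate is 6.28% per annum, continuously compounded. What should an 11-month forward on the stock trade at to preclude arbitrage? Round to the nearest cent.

PV(dividends) I = 4.03·e^(−0.0628·1/12) + 4.03·e^(−0.0628·4/12) + 4.03·e^(−0.0628·7/12) + 4.03·e^(−0.0628·10/12)
I = 4.0090 + 3.9465 + 3.8850 + 3.8245 = 15.6650
F = (S − I)·e^(rT) = (465.90 − 15.6650) · e^(0.0628·11/12)
= 450.2350 · e^0.057567 = 450.2350 × 1.059256 = HK$476.91

HK$476.91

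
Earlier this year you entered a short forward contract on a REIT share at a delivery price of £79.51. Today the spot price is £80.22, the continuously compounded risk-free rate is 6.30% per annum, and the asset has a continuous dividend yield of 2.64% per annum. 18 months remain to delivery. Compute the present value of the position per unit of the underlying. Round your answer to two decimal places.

Current fair forward for the remaining 18 months: F = S·e^((r − q)·T), (r − q) = 0.0630 − 0.0264 = 0.0366
F = 80.22 · e^(0.0366 × 18/12) = 80.22 × 1.056435 = 84.7472
Value of long forward = (F − K)·e^(−rT) = (84.7472 − 79.51) · e^(−0.0630·18/12)
= 5.2372 × 0.909828 = 4.76
Short position value = −(long value) = -£4.76

-£4.76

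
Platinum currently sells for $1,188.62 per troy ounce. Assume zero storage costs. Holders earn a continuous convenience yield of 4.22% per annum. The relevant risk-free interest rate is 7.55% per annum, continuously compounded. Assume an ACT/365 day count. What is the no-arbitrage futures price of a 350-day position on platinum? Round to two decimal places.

$1,227.19 per troy ounce

Net carry = r + u − y = 0.0755 + 0.0000 − 0.0422 = 0.0333
F = S·e^((r+u−y)T) = 1188.62 · e^(0.0333 × 350/365) = 1188.62 · e^0.03193151
= 1188.62 × 1.03244679 = $1,227.19 per troy ounce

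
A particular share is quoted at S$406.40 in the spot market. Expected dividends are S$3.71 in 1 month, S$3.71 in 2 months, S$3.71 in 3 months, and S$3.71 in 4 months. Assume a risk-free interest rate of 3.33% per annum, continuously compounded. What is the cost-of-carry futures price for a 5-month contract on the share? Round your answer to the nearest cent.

PV(dividends) I = 3.71·e^(−0.0333·1/12) + 3.71·e^(−0.0333·2/12) + 3.71·e^(−0.0333·3/12) + 3.71·e^(−0.0333·4/12)
I = 3.6997 + 3.6895 + 3.6792 + 3.6690 = 14.7374
F = (S − I)·e^(rT) = (406.40 − 14.7374) · e^(0.0333·5/12)
= 391.6626 · e^0.013875 = 391.6626 × 1.013972 = S$397.13

S$397.13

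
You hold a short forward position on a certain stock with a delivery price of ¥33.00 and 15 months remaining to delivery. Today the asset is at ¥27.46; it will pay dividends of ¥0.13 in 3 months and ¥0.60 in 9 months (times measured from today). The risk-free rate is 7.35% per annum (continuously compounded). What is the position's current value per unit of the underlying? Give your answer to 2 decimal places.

PV(remaining dividends) I = 0.13·e^(−0.0735·3/12) + 0.60·e^(−0.0735·9/12) = 0.6955
Current forward F = (S − I)·e^(rT) = (27.46 − 0.6955)·e^(0.0735·15/12) = 26.7645 × 1.096228 = 29.3400
Value (long) = (F − K)·e^(−rT) = (29.3400 − 33.00) × 0.912219 = -3.3387
Short position value = −(long value) = ¥3.34

¥3.34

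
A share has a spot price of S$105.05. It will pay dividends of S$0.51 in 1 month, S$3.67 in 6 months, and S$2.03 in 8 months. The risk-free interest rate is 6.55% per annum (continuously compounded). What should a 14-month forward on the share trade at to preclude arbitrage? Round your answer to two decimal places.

S$106.91

PV(dividends) I = 0.51·e^(−0.0655·1/12) + 3.67·e^(−0.0655·6/12) + 2.03·e^(−0.0655·8/12)
I = 0.5072 + 3.5518 + 1.9433 = 6.0023
F = (S − I)·e^(rT) = (105.05 − 6.0023) · e^(0.0655·14/12)
= 99.0477 · e^0.076417 = 99.0477 × 1.079413 = S$106.91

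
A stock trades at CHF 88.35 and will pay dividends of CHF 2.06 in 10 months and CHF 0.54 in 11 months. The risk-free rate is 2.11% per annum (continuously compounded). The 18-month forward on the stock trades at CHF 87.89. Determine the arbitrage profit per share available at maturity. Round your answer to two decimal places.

CHF 0.67 per share

PV(dividends) I = 2.06·e^(−0.0211·10/12) + 0.54·e^(−0.0211·11/12) = 2.5538
Fair forward F* = (S − I)·e^(rT) = (88.35 − 2.5538)·e^0.031650 = 85.7962 × 1.032156 = 88.5551
Market CHF 87.89 < fair 88.5551: forward underpriced → reverse cash-and-carry (short the stock, invest proceeds at r, pay the dividends, go long the forward).
Profit at T = |F_mkt − F*| = |87.89 − 88.5551| = CHF 0.67 per share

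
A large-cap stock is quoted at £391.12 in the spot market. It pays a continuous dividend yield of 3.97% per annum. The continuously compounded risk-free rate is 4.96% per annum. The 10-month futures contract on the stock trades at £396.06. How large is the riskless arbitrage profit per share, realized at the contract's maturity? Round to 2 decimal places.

£1.70 per share

Fair futures: F* = S·e^(carry·T), with carry = (r − q) = 0.0496 − 0.0397 = 0.0099
F* = 391.12 · e^(0.0099 × 10/12) = 391.12 · e^0.008250 = 391.12 × 1.008284 = £394.3600
Market £396.06 > fair £394.3600: forward overpriced → cash-and-carry (buy spot, short the forward).
At maturity, profit = |F_mkt − F*| = |396.06 − 394.3600| = £1.70 per share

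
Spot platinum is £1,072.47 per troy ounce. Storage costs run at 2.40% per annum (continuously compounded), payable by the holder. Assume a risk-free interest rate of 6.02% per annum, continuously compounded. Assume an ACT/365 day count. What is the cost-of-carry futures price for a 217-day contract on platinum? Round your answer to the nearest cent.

Net carry = r + u − y = 0.0602 + 0.0240 − 0.0000 = 0.0842
F = S·e^((r+u−y)T) = 1072.47 · e^(0.0842 × 217/365) = 1072.47 · e^0.05005863
= 1072.47 × 1.05133273 = £1,127.52 per troy ounce

£1,127.52 per troy ounce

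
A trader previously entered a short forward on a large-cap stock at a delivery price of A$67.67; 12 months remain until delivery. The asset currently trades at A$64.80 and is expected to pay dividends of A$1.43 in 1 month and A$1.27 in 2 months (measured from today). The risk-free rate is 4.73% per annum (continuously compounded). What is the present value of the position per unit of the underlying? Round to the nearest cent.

PV(remaining dividends) I = 1.43·e^(−0.0473·1/12) + 1.27·e^(−0.0473·2/12) = 2.6844
Current forward F = (S − I)·e^(rT) = (64.80 − 2.6844)·e^(0.0473·12/12) = 62.1156 × 1.048436 = 65.1242
Value (long) = (F − K)·e^(−rT) = (65.1242 − 67.67) × 0.953801 = -2.4282
Short position value = −(long value) = A$2.43

A$2.43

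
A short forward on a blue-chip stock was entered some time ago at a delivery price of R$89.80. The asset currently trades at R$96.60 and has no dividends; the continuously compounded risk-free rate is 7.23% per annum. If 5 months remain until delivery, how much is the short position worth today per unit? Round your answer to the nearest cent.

Current fair forward for the remaining 5 months: F = S·e^(r·T), r = 0.0723
F = 96.60 · e^(0.0723 × 5/12) = 96.60 × 1.030583 = 99.5543
Value of long forward = (F − K)·e^(−rT) = (99.5543 − 89.80) · e^(−0.0723·5/12)
= 9.7543 × 0.970324 = 9.46
Short position value = −(long value) = -R$9.46

-R$9.46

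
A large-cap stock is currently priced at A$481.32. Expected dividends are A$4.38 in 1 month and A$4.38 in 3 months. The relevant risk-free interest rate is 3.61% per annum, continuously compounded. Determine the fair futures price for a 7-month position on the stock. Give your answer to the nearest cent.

A$482.67

PV(dividends) I = 4.38·e^(−0.0361·1/12) + 4.38·e^(−0.0361·3/12)
I = 4.3668 + 4.3406 = 8.7074
F = (S − I)·e^(rT) = (481.32 − 8.7074) · e^(0.0361·7/12)
= 472.6126 · e^0.021058 = 472.6126 × 1.021281 = A$482.67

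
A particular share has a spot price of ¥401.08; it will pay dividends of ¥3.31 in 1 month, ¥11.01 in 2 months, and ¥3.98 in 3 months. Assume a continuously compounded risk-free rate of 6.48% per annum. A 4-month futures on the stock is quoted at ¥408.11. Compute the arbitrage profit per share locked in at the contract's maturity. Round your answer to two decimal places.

¥16.77 per share

PV(dividends) I = 3.31·e^(−0.0648·1/12) + 11.01·e^(−0.0648·2/12) + 3.98·e^(−0.0648·3/12) = 18.0999
Fair futures F* = (S − I)·e^(rT) = (401.08 − 18.0999)·e^0.021600 = 382.9801 × 1.021835 = 391.3425
Market ¥408.11 > fair 391.3425: forward overpriced → cash-and-carry (borrow at r, buy the stock and collect the dividends, short the forward).
Profit at T = |F_mkt − F*| = |408.11 − 391.3425| = ¥16.77 per share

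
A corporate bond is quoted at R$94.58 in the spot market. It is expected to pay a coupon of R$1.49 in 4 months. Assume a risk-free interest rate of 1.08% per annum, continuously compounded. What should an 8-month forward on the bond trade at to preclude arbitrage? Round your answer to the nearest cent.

PV(coupons) I = 1.49·e^(−0.0108·4/12)
I = 1.4846
F = (S − I)·e^(rT) = (94.58 − 1.4846) · e^(0.0108·8/12)
= 93.0954 · e^0.007200 = 93.0954 × 1.007226 = R$93.77

R$93.77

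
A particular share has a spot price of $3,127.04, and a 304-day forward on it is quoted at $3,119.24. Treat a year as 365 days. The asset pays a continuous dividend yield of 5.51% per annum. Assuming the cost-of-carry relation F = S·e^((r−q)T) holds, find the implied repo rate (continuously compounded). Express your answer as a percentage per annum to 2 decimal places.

From F = S·e^((r−q)T): (r − q) = ln(F/S)/T
ln(3119.24/3127.04) = ln(0.997506) = -0.002497
(r − q) = -0.002497 / (304/365) = -0.002998
r = ln(F/S)/T + q = -0.002998 + 0.0551 = 0.052102
r = 5.21%

5.21%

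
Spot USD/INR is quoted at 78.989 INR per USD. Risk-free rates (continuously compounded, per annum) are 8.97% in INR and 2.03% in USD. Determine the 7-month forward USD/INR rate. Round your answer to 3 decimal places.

F = S·e^((r_INR − r_USD)T) = 78.989 · e^((0.0897 − 0.0203) × 7/12)
= 78.989 · e^0.040483 = 78.989 × 1.041314
F = 82.252 INR per USD

82.252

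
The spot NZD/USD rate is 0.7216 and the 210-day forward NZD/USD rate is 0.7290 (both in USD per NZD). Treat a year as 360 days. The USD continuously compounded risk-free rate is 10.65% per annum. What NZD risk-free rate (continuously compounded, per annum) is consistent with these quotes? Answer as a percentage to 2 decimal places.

8.90%

F = S·e^((r_USD − r_NZD)T) ⇒ r_NZD = r_USD − ln(F/S)/T
ln(0.7290/0.7216) = 0.010203; /(210/360) = 0.017491
r_NZD = 0.1065 − 0.017491 = 0.089009
r_NZD = 8.90%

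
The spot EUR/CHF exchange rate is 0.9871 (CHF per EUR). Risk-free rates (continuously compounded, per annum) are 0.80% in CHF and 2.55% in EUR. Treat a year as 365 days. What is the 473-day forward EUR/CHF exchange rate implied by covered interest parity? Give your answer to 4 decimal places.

F = S·e^((r_CHF − r_EUR)T) = 0.9871 · e^((0.0080 − 0.0255) × 473/365)
= 0.9871 · e^-0.022678 = 0.9871 × 0.977577
F = 0.9650 CHF per EUR

0.9650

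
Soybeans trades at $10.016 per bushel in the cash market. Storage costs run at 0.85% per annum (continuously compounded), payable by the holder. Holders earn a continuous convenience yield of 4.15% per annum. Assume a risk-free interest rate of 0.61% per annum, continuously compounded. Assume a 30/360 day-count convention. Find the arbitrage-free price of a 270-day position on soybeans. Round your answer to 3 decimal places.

$9.816 per bushel

Net carry = r + u − y = 0.0061 + 0.0085 − 0.0415 = -0.0269
F = S·e^((r+u−y)T) = 10.016 · e^(-0.0269 × 270/360) = 10.016 · e^-0.020175
= 10.016 × 0.980027 = $9.816 per bushel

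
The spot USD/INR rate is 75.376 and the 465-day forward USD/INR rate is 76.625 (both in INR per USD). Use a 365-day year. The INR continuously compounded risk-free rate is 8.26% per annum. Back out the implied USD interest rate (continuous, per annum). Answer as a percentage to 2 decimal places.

6.97%

F = S·e^((r_INR − r_USD)T) ⇒ r_USD = r_INR − ln(F/S)/T
ln(76.625/75.376) = 0.016434; /(465/365) = 0.012900
r_USD = 0.0826 − 0.012900 = 0.069700
r_USD = 6.97%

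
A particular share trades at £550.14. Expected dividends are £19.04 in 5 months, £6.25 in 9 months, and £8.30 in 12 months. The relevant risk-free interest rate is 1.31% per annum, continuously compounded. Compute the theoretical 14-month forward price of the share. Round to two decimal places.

PV(dividends) I = 19.04·e^(−0.0131·5/12) + 6.25·e^(−0.0131·9/12) + 8.30·e^(−0.0131·12/12)
I = 18.9364 + 6.1889 + 8.1920 = 33.3173
F = (S − I)·e^(rT) = (550.14 − 33.3173) · e^(0.0131·14/12)
= 516.8227 · e^0.015283 = 516.8227 × 1.015400 = £524.78

£524.78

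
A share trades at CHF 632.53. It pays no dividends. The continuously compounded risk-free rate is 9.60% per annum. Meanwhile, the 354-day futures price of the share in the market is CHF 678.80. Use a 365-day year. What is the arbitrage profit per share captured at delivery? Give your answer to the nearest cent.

CHF 15.45 per share

Fair futures: F* = S·e^(carry·T), with carry = r = 0.0960
F* = 632.53 · e^(0.0960 × 354/365) = 632.53 · e^0.093107 = 632.53 × 1.097579 = CHF 694.2516
Market CHF 678.80 < fair CHF 694.2516: forward underpriced → reverse cash-and-carry (short spot, go long the forward).
At maturity, profit = |F_mkt − F*| = |678.80 − 694.2516| = CHF 15.45 per share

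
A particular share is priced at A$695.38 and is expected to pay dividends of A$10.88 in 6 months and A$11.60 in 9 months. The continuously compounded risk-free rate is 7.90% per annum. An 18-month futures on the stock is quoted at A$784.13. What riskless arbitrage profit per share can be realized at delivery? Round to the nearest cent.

PV(dividends) I = 10.88·e^(−0.0790·6/12) + 11.60·e^(−0.0790·9/12) = 21.3913
Fair futures F* = (S − I)·e^(rT) = (695.38 − 21.3913)·e^0.118500 = 673.9887 × 1.125807 = 758.7812
Market A$784.13 > fair 758.7812: forward overpriced → cash-and-carry (borrow at r, buy the stock and collect the dividends, short the forward).
Profit at T = |F_mkt − F*| = |784.13 − 758.7812| = A$25.35 per share

A$25.35 per share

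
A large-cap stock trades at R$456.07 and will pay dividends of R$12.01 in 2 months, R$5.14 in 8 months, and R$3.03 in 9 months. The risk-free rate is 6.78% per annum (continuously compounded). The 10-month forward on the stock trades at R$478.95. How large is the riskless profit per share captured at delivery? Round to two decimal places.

R$17.18 per share

PV(dividends) I = 12.01·e^(−0.0678·2/12) + 5.14·e^(−0.0678·8/12) + 3.03·e^(−0.0678·9/12) = 19.6677
Fair forward F* = (S − I)·e^(rT) = (456.07 − 19.6677)·e^0.056500 = 436.4023 × 1.058127 = 461.7691
Market R$478.95 > fair 461.7691: forward overpriced → cash-and-carry (borrow at r, buy the stock and collect the dividends, short the forward).
Profit at T = |F_mkt − F*| = |478.95 − 461.7691| = R$17.18 per share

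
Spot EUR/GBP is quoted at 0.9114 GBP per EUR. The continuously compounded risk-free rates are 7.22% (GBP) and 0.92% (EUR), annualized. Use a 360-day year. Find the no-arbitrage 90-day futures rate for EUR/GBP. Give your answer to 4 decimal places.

F = S·e^((r_GBP − r_EUR)T) = 0.9114 · e^((0.0722 − 0.0092) × 90/360)
= 0.9114 · e^0.015750 = 0.9114 × 1.015875
F = 0.9259 GBP per EUR

0.9259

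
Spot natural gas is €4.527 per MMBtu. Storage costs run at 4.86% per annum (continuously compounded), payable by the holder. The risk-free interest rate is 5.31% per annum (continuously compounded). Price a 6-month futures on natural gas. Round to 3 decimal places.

Net carry = r + u − y = 0.0531 + 0.0486 − 0.0000 = 0.1017
F = S·e^((r+u−y)T) = 4.527 · e^(0.1017 × 6/12) = 4.527 · e^0.050850
= 4.527 × 1.052165 = €4.763 per MMBtu

€4.763 per MMBtu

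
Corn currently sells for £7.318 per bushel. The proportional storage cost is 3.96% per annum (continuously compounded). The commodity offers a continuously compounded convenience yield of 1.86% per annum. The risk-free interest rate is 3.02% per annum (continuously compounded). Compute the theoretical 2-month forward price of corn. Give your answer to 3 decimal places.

Net carry = r + u − y = 0.0302 + 0.0396 − 0.0186 = 0.0512
F = S·e^((r+u−y)T) = 7.318 · e^(0.0512 × 2/12) = 7.318 · e^0.008533
= 7.318 × 1.008570 = £7.381 per bushel

£7.381 per bushel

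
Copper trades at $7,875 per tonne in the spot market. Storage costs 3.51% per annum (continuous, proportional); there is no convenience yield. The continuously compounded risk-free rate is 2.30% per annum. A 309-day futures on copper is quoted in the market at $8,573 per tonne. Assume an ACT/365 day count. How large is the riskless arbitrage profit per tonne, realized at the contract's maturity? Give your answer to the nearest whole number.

Fair futures: F* = S·e^(carry·T), with carry = (r + u) = 0.0230 + 0.0351 = 0.0581
F* = 7875 · e^(0.0581 × 309/365) = 7875 · e^0.049186 = 7875 × 1.050416 = $8272.0260
Market $8573 > fair $8272.0260: forward overpriced → cash-and-carry (buy spot, short the forward).
At maturity, profit = |F_mkt − F*| = |8573 − 8272.0260| = $301 per tonne

$301 per tonne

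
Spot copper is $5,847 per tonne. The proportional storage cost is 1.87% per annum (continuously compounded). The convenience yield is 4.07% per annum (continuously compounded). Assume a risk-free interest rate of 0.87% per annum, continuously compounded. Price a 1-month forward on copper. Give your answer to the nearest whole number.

Net carry = r + u − y = 0.0087 + 0.0187 − 0.0407 = -0.0133
F = S·e^((r+u−y)T) = 5847 · e^(-0.0133 × 1/12) = 5847 · e^-0.001108
= 5847 × 0.998893 = $5,841 per tonne

$5,841 per tonne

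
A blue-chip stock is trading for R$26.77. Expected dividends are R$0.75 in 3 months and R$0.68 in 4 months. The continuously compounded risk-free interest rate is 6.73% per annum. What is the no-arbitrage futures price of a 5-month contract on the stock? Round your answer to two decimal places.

R$26.09

PV(dividends) I = 0.75·e^(−0.0673·3/12) + 0.68·e^(−0.0673·4/12)
I = 0.7375 + 0.6649 = 1.4024
F = (S − I)·e^(rT) = (26.77 − 1.4024) · e^(0.0673·5/12)
= 25.3676 · e^0.028042 = 25.3676 × 1.028439 = R$26.09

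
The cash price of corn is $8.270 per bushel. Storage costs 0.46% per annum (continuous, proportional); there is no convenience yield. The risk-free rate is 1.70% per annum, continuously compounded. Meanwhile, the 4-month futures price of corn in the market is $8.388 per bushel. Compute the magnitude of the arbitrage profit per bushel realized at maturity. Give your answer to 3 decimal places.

$0.058 per bushel

Fair futures: F* = S·e^(carry·T), with carry = (r + u) = 0.0170 + 0.0046 = 0.0216
F* = 8.270 · e^(0.0216 × 4/12) = 8.270 · e^0.007200 = 8.270 × 1.007226 = $8.3298
Market $8.388 > fair $8.3298: forward overpriced → cash-and-carry (buy spot, short the forward).
At maturity, profit = |F_mkt − F*| = |8.388 − 8.3298| = $0.058 per bushel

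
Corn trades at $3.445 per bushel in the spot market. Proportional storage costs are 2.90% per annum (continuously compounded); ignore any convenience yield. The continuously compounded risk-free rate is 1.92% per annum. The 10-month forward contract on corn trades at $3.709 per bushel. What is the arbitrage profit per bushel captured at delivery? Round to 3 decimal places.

Fair forward: F* = S·e^(carry·T), with carry = (r + u) = 0.0192 + 0.0290 = 0.0482
F* = 3.445 · e^(0.0482 × 10/12) = 3.445 · e^0.040167 = 3.445 × 1.040985 = $3.5862
Market $3.709 > fair $3.5862: forward overpriced → cash-and-carry (buy spot, short the forward).
At maturity, profit = |F_mkt − F*| = |3.709 − 3.5862| = $0.123 per bushel

$0.123 per bushel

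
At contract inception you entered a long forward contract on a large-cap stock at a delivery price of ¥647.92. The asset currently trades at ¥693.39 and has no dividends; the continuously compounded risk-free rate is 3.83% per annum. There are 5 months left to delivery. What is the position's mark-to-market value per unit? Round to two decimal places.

¥55.73

Current fair forward for the remaining 5 months: F = S·e^(r·T), r = 0.0383
F = 693.39 · e^(0.0383 × 5/12) = 693.39 × 1.016086 = 704.5439
Value of long forward = (F − K)·e^(−rT) = (704.5439 − 647.92) · e^(−0.0383·5/12)
= 56.6239 × 0.984168 = 55.73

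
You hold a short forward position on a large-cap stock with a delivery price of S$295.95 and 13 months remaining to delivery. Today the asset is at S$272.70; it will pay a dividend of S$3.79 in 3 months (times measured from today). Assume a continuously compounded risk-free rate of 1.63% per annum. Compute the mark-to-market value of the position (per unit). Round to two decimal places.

PV(remaining dividends) I = 3.79·e^(−0.0163·3/12) = 3.7746
Current forward F = (S − I)·e^(rT) = (272.70 − 3.7746)·e^(0.0163·13/12) = 268.9254 × 1.017815 = 273.7163
Value (long) = (F − K)·e^(−rT) = (273.7163 − 295.95) × 0.982497 = -21.8445
Short position value = −(long value) = S$21.84

S$21.84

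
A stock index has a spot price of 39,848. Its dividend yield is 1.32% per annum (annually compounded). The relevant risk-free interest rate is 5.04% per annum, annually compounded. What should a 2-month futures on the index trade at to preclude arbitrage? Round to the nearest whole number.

F = S · (1+r)^T / (1+q)^T
= 39848 × 1.008229 / 1.002188 = 39848 × 1.006028
F = 40,088

40,088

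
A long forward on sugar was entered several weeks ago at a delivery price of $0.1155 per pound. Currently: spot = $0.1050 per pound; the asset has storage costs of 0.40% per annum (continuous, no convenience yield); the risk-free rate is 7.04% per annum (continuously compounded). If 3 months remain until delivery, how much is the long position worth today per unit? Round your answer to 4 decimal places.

-$0.0084 per pound

Current fair forward for the remaining 3 months: F = S·e^((r + u)·T), (r + u) = 0.0704 + 0.0040 = 0.0744
F = 0.1050 · e^(0.0744 × 3/12) = 0.1050 × 1.018774 = 0.1070
Value of long forward = (F − K)·e^(−rT) = (0.1070 − 0.1155) · e^(−0.0704·3/12)
= -0.0085 × 0.982554 = -0.0084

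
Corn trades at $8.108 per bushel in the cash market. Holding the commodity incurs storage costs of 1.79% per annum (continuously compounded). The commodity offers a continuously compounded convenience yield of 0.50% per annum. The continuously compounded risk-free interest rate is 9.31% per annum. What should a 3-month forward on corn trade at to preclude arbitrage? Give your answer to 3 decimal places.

$8.326 per bushel

Net carry = r + u − y = 0.0931 + 0.0179 − 0.0050 = 0.1060
F = S·e^((r+u−y)T) = 8.108 · e^(0.1060 × 3/12) = 8.108 · e^0.026500
= 8.108 × 1.026854 = $8.326 per bushel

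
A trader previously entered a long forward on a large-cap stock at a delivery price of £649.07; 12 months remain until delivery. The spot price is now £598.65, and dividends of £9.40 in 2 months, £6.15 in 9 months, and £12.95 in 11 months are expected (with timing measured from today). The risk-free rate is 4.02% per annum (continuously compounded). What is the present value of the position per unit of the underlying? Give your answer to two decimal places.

PV(remaining dividends) I = 9.40·e^(−0.0402·2/12) + 6.15·e^(−0.0402·9/12) + 12.95·e^(−0.0402·11/12) = 27.7861
Current forward F = (S − I)·e^(rT) = (598.65 − 27.7861)·e^(0.0402·12/12) = 570.8639 × 1.041019 = 594.2802
Value (long) = (F − K)·e^(−rT) = (594.2802 − 649.07) × 0.960597 = -52.6309
Value = -£52.63

-£52.63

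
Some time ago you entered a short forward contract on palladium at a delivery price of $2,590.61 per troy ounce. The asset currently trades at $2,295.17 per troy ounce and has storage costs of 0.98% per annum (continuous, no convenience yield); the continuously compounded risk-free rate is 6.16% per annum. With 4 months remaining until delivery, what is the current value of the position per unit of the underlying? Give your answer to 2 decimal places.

$235.28 per troy ounce

Current fair forward for the remaining 4 months: F = S·e^((r + u)·T), (r + u) = 0.0616 + 0.0098 = 0.0714
F = 2295.17 · e^(0.0714 × 4/12) = 2295.17 × 1.02408548 = 2350.4503
Value of long forward = (F − K)·e^(−rT) = (2350.4503 − 2590.61) · e^(−0.0616·4/12)
= -240.1597 × 0.97967604 = -235.28
Short position value = −(long value) = $235.28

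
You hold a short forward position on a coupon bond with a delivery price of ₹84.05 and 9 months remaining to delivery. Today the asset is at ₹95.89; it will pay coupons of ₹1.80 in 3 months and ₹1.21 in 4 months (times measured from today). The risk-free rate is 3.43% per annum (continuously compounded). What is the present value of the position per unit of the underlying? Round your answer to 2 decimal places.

-₹10.99

PV(remaining coupons) I = 1.80·e^(−0.0343·3/12) + 1.21·e^(−0.0343·4/12) = 2.9809
Current forward F = (S − I)·e^(rT) = (95.89 − 2.9809)·e^(0.0343·9/12) = 92.9091 × 1.026059 = 95.3302
Value (long) = (F − K)·e^(−rT) = (95.3302 − 84.05) × 0.974603 = 10.9937
Short position value = −(long value) = -₹10.99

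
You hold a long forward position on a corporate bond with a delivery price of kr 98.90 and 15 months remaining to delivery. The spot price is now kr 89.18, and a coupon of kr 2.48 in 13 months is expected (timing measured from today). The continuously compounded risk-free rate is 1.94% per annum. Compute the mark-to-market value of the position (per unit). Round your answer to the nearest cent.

-kr 9.78

PV(remaining coupons) I = 2.48·e^(−0.0194·13/12) = 2.4284
Current forward F = (S − I)·e^(rT) = (89.18 − 2.4284)·e^(0.0194·15/12) = 86.7516 × 1.024546 = 88.8810
Value (long) = (F − K)·e^(−rT) = (88.8810 − 98.90) × 0.976042 = -9.7790
Value = -kr 9.78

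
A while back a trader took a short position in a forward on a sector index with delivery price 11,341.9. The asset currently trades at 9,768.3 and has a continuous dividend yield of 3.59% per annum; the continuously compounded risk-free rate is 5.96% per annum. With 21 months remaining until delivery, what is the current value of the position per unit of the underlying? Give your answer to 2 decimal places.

1045.05

Current fair forward for the remaining 21 months: F = S·e^((r − q)·T), (r − q) = 0.0596 − 0.0359 = 0.0237
F = 9768.3 · e^(0.0237 × 21/12) = 9768.3 × 1.04234710 = 10181.9592
Value of long forward = (F − K)·e^(−rT) = (10181.9592 − 11341.9) · e^(−0.0596·21/12)
= -1159.9408 × 0.90095497 = -1045.05
Short position value = −(long value) = 1045.05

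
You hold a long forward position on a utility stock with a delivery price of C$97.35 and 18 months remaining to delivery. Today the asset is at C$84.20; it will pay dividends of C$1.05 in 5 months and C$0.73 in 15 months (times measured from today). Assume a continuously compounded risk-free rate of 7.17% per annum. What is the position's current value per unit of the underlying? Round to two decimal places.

PV(remaining dividends) I = 1.05·e^(−0.0717·5/12) + 0.73·e^(−0.0717·15/12) = 1.6865
Current forward F = (S − I)·e^(rT) = (84.20 − 1.6865)·e^(0.0717·18/12) = 82.5135 × 1.113547 = 91.8827
Value (long) = (F − K)·e^(−rT) = (91.8827 − 97.35) × 0.898032 = -4.9098
Value = -C$4.91

-C$4.91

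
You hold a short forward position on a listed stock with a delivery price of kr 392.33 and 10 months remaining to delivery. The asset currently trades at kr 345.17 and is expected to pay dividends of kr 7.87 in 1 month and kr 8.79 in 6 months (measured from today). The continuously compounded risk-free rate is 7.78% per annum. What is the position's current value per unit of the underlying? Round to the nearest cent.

kr 38.80

PV(remaining dividends) I = 7.87·e^(−0.0778·1/12) + 8.79·e^(−0.0778·6/12) = 16.2738
Current forward F = (S − I)·e^(rT) = (345.17 − 16.2738)·e^(0.0778·10/12) = 328.8962 × 1.066981 = 350.9260
Value (long) = (F − K)·e^(−rT) = (350.9260 − 392.33) × 0.937224 = -38.8048
Short position value = −(long value) = kr 38.80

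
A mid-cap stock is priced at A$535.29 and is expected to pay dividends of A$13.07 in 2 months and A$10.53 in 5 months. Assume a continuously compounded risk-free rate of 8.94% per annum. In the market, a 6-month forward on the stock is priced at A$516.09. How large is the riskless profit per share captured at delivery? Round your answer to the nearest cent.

A$19.60 per share

PV(dividends) I = 13.07·e^(−0.0894·2/12) + 10.53·e^(−0.0894·5/12) = 23.0217
Fair forward F* = (S − I)·e^(rT) = (535.29 − 23.0217)·e^0.044700 = 512.2683 × 1.045714 = 535.6861
Market A$516.09 < fair 535.6861: forward underpriced → reverse cash-and-carry (short the stock, invest proceeds at r, pay the dividends, go long the forward).
Profit at T = |F_mkt − F*| = |516.09 − 535.6861| = A$19.60 per share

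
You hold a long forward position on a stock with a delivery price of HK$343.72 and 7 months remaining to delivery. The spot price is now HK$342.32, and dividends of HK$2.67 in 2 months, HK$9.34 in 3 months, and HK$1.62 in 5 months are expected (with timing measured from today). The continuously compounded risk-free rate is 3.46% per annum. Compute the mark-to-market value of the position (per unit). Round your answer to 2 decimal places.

PV(remaining dividends) I = 2.67·e^(−0.0346·2/12) + 9.34·e^(−0.0346·3/12) + 1.62·e^(−0.0346·5/12) = 13.5110
Current forward F = (S − I)·e^(rT) = (342.32 − 13.5110)·e^(0.0346·7/12) = 328.8090 × 1.020388 = 335.5128
Value (long) = (F − K)·e^(−rT) = (335.5128 − 343.72) × 0.980019 = -8.0432
Value = -HK$8.04

-HK$8.04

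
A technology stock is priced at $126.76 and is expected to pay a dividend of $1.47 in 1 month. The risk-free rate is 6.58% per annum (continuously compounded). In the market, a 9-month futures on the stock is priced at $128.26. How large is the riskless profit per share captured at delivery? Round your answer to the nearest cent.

PV(dividends) I = 1.47·e^(−0.0658·1/12) = 1.4620
Fair futures F* = (S − I)·e^(rT) = (126.76 − 1.4620)·e^0.049350 = 125.2980 × 1.050588 = 131.6366
Market $128.26 < fair 131.6366: forward underpriced → reverse cash-and-carry (short the stock, invest proceeds at r, pay the dividends, go long the forward).
Profit at T = |F_mkt − F*| = |128.26 − 131.6366| = $3.38 per share

$3.38 per share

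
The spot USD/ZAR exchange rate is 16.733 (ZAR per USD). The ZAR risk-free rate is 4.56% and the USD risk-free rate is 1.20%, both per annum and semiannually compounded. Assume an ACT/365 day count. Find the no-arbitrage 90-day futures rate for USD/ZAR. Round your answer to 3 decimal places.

16.870

By covered interest parity, F = S · (1+r_ZAR/2)^(2T) / (1+r_USD/2)^(2T)
= 16.733 × 1.011180 / 1.002954 = 16.733 × 1.008202
F = 16.870 ZAR per USD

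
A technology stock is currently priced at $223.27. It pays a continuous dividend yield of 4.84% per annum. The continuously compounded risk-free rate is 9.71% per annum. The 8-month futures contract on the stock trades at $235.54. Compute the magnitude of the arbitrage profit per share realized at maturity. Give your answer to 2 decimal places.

$4.90 per share

Fair futures: F* = S·e^(carry·T), with carry = (r − q) = 0.0971 − 0.0484 = 0.0487
F* = 223.27 · e^(0.0487 × 8/12) = 223.27 · e^0.032467 = 223.27 × 1.033000 = $230.6379
Market $235.54 > fair $230.6379: forward overpriced → cash-and-carry (buy spot, short the forward).
At maturity, profit = |F_mkt − F*| = |235.54 − 230.6379| = $4.90 per share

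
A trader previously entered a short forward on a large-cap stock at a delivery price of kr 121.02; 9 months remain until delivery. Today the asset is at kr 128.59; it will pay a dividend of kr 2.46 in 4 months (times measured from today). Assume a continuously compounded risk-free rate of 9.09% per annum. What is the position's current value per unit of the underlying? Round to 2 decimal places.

PV(remaining dividends) I = 2.46·e^(−0.0909·4/12) = 2.3866
Current forward F = (S − I)·e^(rT) = (128.59 − 2.3866)·e^(0.0909·9/12) = 126.2034 × 1.070553 = 135.1074
Value (long) = (F − K)·e^(−rT) = (135.1074 − 121.02) × 0.934097 = 13.1590
Short position value = −(long value) = -kr 13.16

-kr 13.16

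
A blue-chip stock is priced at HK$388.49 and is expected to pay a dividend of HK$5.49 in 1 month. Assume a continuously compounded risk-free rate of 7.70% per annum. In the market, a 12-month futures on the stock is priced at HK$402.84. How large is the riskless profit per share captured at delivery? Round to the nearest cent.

HK$10.85 per share

PV(dividends) I = 5.49·e^(−0.0770·1/12) = 5.4549
Fair futures F* = (S − I)·e^(rT) = (388.49 − 5.4549)·e^0.077000 = 383.0351 × 1.080042 = 413.6940
Market HK$402.84 < fair 413.6940: forward underpriced → reverse cash-and-carry (short the stock, invest proceeds at r, pay the dividends, go long the forward).
Profit at T = |F_mkt − F*| = |402.84 − 413.6940| = HK$10.85 per share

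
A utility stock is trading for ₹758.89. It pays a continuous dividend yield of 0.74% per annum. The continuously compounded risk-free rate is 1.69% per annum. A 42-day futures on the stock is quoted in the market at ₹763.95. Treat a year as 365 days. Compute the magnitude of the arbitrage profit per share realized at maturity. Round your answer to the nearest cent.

₹4.23 per share

Fair futures: F* = S·e^(carry·T), with carry = (r − q) = 0.0169 − 0.0074 = 0.0095
F* = 758.89 · e^(0.0095 × 42/365) = 758.89 · e^0.001093 = 758.89 × 1.001094 = ₹759.7202
Market ₹763.95 > fair ₹759.7202: forward overpriced → cash-and-carry (buy spot, short the forward).
At maturity, profit = |F_mkt − F*| = |763.95 − 759.7202| = ₹4.23 per share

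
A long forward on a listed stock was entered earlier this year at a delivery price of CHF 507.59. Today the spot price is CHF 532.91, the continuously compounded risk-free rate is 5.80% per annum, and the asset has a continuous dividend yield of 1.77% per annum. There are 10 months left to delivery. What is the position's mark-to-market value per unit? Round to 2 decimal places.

Current fair forward for the remaining 10 months: F = S·e^((r − q)·T), (r − q) = 0.0580 − 0.0177 = 0.0403
F = 532.91 · e^(0.0403 × 10/12) = 532.91 × 1.034154 = 551.1110
Value of long forward = (F − K)·e^(−rT) = (551.1110 − 507.59) · e^(−0.0580·10/12)
= 43.5210 × 0.952816 = 41.47

CHF 41.47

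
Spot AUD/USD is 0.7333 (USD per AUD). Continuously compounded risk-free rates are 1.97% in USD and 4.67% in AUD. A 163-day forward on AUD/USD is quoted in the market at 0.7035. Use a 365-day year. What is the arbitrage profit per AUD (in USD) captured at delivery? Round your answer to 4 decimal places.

0.0210 per AUD (in USD)

Fair forward: F* = S·e^(carry·T), with carry = (r_USD − r_AUD) = 0.0197 − 0.0467 = -0.0270
F* = 0.7333 · e^(-0.0270 × 163/365) = 0.7333 · e^-0.012058 = 0.7333 × 0.988014 = 0.7245
Market 0.7035 < fair 0.7245: forward underpriced → reverse cash-and-carry (short spot, go long the forward).
At maturity, profit = |F_mkt − F*| = |0.7035 − 0.7245| = 0.0210 per AUD (in USD)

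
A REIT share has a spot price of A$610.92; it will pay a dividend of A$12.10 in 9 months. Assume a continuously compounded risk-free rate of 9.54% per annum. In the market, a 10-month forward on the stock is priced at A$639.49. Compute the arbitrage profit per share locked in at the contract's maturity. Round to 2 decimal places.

A$9.78 per share

PV(dividends) I = 12.10·e^(−0.0954·9/12) = 11.2645
Fair forward F* = (S − I)·e^(rT) = (610.92 − 11.2645)·e^0.079500 = 599.6555 × 1.082746 = 649.2746
Market A$639.49 < fair 649.2746: forward underpriced → reverse cash-and-carry (short the stock, invest proceeds at r, pay the dividends, go long the forward).
Profit at T = |F_mkt − F*| = |639.49 − 649.2746| = A$9.78 per share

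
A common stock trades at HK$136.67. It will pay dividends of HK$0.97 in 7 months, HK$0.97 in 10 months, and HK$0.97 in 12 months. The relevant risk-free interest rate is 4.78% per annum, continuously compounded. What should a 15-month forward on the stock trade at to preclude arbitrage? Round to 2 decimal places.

HK$142.11

PV(dividends) I = 0.97·e^(−0.0478·7/12) + 0.97·e^(−0.0478·10/12) + 0.97·e^(−0.0478·12/12)
I = 0.9433 + 0.9321 + 0.9247 = 2.8001
F = (S − I)·e^(rT) = (136.67 − 2.8001) · e^(0.0478·15/12)
= 133.8699 · e^0.059750 = 133.8699 × 1.061571 = HK$142.11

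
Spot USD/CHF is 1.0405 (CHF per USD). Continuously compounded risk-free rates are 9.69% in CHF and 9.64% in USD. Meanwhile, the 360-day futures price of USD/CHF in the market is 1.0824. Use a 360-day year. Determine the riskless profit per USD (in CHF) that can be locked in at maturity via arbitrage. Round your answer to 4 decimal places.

Fair futures: F* = S·e^(carry·T), with carry = (r_CHF − r_USD) = 0.0969 − 0.0964 = 0.0005
F* = 1.0405 · e^(0.0005 × 360/360) = 1.0405 · e^0.000500 = 1.0405 × 1.000500 = 1.0410
Market 1.0824 > fair 1.0410: forward overpriced → cash-and-carry (buy spot, short the forward).
At maturity, profit = |F_mkt − F*| = |1.0824 − 1.0410| = 0.0414 per USD (in CHF)

0.0414 per USD (in CHF)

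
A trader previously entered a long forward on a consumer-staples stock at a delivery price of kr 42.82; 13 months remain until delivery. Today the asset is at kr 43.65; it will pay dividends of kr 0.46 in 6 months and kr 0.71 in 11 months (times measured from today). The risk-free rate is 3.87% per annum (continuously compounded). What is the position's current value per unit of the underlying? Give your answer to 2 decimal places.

kr 1.45

PV(remaining dividends) I = 0.46·e^(−0.0387·6/12) + 0.71·e^(−0.0387·11/12) = 1.1364
Current forward F = (S − I)·e^(rT) = (43.65 − 1.1364)·e^(0.0387·13/12) = 42.5136 × 1.042816 = 44.3339
Value (long) = (F − K)·e^(−rT) = (44.3339 − 42.82) × 0.958942 = 1.4517
Value = kr 1.45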